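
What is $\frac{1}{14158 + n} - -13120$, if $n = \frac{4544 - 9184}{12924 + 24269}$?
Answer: $\frac{6908649001673}{526573854} \approx 13120.0$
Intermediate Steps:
$n = - \frac{4640}{37193} \approx -0.12475$
$\frac{1}{14158 + n} - -13120 = \frac{1}{14158 - \frac{4640}{37193}} - -13120 = \frac{1}{\frac{526573854}{37193}} + 13120 = \frac{37193}{526573854} + 13120 = \frac{6908649001673}{526573854}$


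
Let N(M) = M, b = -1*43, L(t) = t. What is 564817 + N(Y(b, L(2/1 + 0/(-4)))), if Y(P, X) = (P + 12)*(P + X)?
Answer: 566088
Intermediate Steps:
b = -43
Y(P, X) = (12 + P)*(P + X)
564817 + N(Y(b, L(2/1 + 0/(-4)))) = 564817 + ((-43)**2 + 12*(-43) + 12*(2/1 + 0/(-4)) - 43*(2/1 + 0/(-4))) = 564817 + (1849 - 516 + 12*(2*1 + 0*(-1/4)) - 43*(2*1 + 0*(-1/4))) = 564817 + (1849 - 516 + 12*(2 + 0) - 43*(2 + 0)) = 564817 + (1849 - 516 + 12*2 - 43*2) = 564817 + (1849 - 516 + 24 - 86) = 564817 + 1271 = 566088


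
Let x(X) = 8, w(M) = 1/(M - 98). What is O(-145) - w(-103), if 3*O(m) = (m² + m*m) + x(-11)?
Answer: 2817887/201 ≈ 14019.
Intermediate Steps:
w(M) = 1/(-98 + M)
O(m) = 8/3 + 2*m²/3 (O(m) = ((m² + m*m) + 8)/3 = ((m² + m²) + 8)/3 = (2*m² + 8)/3 = (8 + 2*m²)/3 = 8/3 + 2*m²/3)
O(-145) - w(-103) = (8/3 + (⅔)*(-145)²) - 1/(-98 - 103) = (8/3 + (⅔)*21025) - 1/(-201) = (8/3 + 42050/3) - 1*(-1/201) = 42058/3 + 1/201 = 2817887/201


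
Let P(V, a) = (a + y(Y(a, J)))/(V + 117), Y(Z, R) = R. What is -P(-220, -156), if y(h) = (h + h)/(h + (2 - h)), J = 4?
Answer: -152/103 ≈ -1.4757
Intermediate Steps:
y(h) = h (y(h) = (2*h)/2 = (2*h)*(1/2) = h)
P(V, a) = (4 + a)/(117 + V) (P(V, a) = (a + 4)/(V + 117) = (4 + a)/(117 + V))
-P(-220, -156) = -(4 - 156)/(117 - 220) = -(-152)/(-103) = -(-1)*(-152)/103 = -1*152/103 = -152/103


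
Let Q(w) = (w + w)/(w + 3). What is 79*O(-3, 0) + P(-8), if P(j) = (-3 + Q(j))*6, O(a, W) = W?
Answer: 6/5 ≈ 1.2000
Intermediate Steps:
Q(w) = 2*w/(3 + w) (Q(w) = (2*w)/(3 + w) = 2*w/(3 + w))
P(j) = -18 + 12*j/(3 + j) (P(j) = (-3 + 2*j/(3 + j))*6 = -18 + 12*j/(3 + j))
79*O(-3, 0) + P(-8) = 79*0 + 6*(-9 - 1*(-8))/(3 - 8) = 0 + 6*(-9 + 8)/(-5) = 0 + 6*(-⅕)*(-1) = 0 + 6/5 = 6/5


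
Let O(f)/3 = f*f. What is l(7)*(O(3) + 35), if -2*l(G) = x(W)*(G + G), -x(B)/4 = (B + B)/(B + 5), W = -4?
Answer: -13888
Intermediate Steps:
O(f) = 3*f**2 (O(f) = 3*(f*f) = 3*f**2)
x(B) = -8*B/(5 + B) (x(B) = -4*(B + B)/(B + 5) = -4*2*B/(5 + B) = -8*B/(5 + B))
l(G) = -32*G (l(G) = -(-8*(-4)/(5 - 4))*(G + G)/2 = -(-8*(-4)/1)*2*G/2 = -(-8*(-4)*1)*2*G/2 = -16*2*G = -32*G)
l(7)*(O(3) + 35) = (-32*7)*(3*3**2 + 35) = -224*(3*9 + 35) = -224*(27 + 35) = -224*62 = -13888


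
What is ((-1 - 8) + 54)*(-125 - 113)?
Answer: -10710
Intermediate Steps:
((-1 - 8) + 54)*(-125 - 113) = (-9 + 54)*(-238) = 45*(-238) = -10710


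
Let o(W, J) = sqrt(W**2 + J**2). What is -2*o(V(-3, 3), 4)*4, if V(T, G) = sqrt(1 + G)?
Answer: -16*sqrt(5) ≈ -35.777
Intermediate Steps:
o(W, J) = sqrt(J**2 + W**2)
-2*o(V(-3, 3), 4)*4 = -2*sqrt(4**2 + (sqrt(1 + 3))**2)*4 = -2*sqrt(16 + (sqrt(4))**2)*4 = -2*sqrt(16 + 2**2)*4 = -2*sqrt(16 + 4)*4 = -4*sqrt(5)*4 = -16*sqrt(5)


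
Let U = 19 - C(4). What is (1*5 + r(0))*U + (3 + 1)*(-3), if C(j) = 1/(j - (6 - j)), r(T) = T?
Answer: 161/2 ≈ 80.500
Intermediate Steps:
C(j) = 1/(-6 + 2*j) (C(j) = 1/(j + (-6 + j)) = 1/(-6 + 2*j))
U = 37/2 (U = 19 - 1/(2*(-3 + 4)) = 19 - 1/(2*1) = 19 - 1/2 = 19 - 1*½ = 19 - ½ = 37/2 ≈ 18.500)
(1*5 + r(0))*U + (3 + 1)*(-3) = (1*5 + 0)*(37/2) + (3 + 1)*(-3) = (5 + 0)*(37/2) + 4*(-3) = 5*(37/2) - 12 = 185/2 - 12 = 161/2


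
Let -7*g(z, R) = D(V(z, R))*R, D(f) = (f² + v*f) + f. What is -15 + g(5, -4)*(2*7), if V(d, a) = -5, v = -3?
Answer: 265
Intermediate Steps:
D(f) = f² - 2*f (D(f) = (f² - 3*f) + f = f² - 2*f)
g(z, R) = -5*R (g(z, R) = -(-5*(-2 - 5))*R/7 = -(-5*(-7))*R/7 = -5*R)
-15 + g(5, -4)*(2*7) = -15 + (-5*(-4))*(2*7) = -15 + 20*14 = -15 + 280 = 265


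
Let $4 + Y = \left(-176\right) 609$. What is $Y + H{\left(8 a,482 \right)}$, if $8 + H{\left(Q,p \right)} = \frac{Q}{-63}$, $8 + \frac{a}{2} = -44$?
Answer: $- \frac{6752516}{63} \approx -1.0718 \cdot 10^{5}$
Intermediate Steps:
$a = -104$ ($a = -16 + 2 \left(-44\right) = -16 - 88 = -104$)
$H{\left(Q,p \right)} = -8 - \frac{Q}{63}$ ($H{\left(Q,p \right)} = -8 + \frac{Q}{-63} = -8 + Q \left(- \frac{1}{63}\right) = -8 - \frac{Q}{63}$)
$Y = -107188$ ($Y = -4 - 107184 = -107188$)
$Y + H{\left(8 a,482 \right)} = -107188 - \left(8 + \frac{8 \left(-104\right)}{63}\right) = -107188 - - \frac{328}{63} = -107188 + \left(-8 + \frac{832}{63}\right) = -107188 + \frac{328}{63} = - \frac{6752516}{63}$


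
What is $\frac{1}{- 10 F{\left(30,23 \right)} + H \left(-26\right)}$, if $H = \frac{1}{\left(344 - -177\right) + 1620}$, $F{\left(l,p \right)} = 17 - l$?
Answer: $\frac{2141}{278304} \approx 0.007693$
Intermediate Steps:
$H = \frac{1}{2141}$ ($H = \frac{1}{\left(344 + 177\right) + 1620} = \frac{1}{521 + 1620} = \frac{1}{2141} \approx 0.00046707$)
$\frac{1}{- 10 F{\left(30,23 \right)} + H \left(-26\right)} = \frac{1}{- 10 \left(17 - 30\right) + \frac{1}{2141} \left(-26\right)} = \frac{1}{- 10 \left(17 - 30\right) - \frac{26}{2141}} = \frac{1}{\left(-10\right) \left(-13\right) - \frac{26}{2141}} = \frac{1}{130 - \frac{26}{2141}} = \frac{1}{\frac{278304}{2141}} = \frac{2141}{278304}$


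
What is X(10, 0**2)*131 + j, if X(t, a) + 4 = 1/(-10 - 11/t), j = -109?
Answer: -71573/111 ≈ -644.80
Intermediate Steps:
X(t, a) = -4 + 1/(-10 - 11/t)
X(10, 0**2)*131 + j = ((-44 - 41*10)/(11 + 10*10))*131 - 109 = ((-44 - 410)/(11 + 100))*131 - 109 = (-454/111)*131 - 109 = ((1/111)*(-454))*131 - 109 = -454/111*131 - 109 = -59474/111 - 109 = -71573/111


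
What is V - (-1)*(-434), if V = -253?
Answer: -687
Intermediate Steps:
V - (-1)*(-434) = -253 - (-1)*(-434) = -253 - 1*434 = -253 - 434 = -687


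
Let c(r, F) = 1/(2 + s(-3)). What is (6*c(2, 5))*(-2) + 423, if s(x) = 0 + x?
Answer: 435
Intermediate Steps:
s(x) = x
c(r, F) = -1 (c(r, F) = 1/(2 - 3) = 1/(-1) = -1)
(6*c(2, 5))*(-2) + 423 = (6*(-1))*(-2) + 423 = -6*(-2) + 423 = 12 + 423 = 435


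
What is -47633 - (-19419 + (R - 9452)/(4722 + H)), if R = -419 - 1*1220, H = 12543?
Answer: -162367873/5755 ≈ -28213.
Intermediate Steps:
R = -1639 (R = -419 - 1220 = -1639)
-47633 - (-19419 + (R - 9452)/(4722 + H)) = -47633 - (-19419 + (-1639 - 9452)/(4722 + 12543)) = -47633 - (-19419 - 11091/17265) = -47633 - (-19419 - 11091*1/17265) = -47633 - (-19419 - 3697/5755) = -47633 - 1*(-111760042/5755) = -47633 + 111760042/5755 = -162367873/5755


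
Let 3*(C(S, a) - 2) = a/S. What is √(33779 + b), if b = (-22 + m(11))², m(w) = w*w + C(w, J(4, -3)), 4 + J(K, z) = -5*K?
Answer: 2*√1325967/11 ≈ 209.36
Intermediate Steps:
J(K, z) = -4 - 5*K
C(S, a) = 2 + a/(3*S) (C(S, a) = 2 + (a/S)/3 = 2 + a/(3*S))
m(w) = 2 + w² - 8/w (m(w) = w*w + (2 + (-4 - 5*4)/(3*w)) = w² + (2 + (-4 - 20)/(3*w)) = w² + (2 + (⅓)*(-24)/w) = w² + (2 - 8/w) = 2 + w² - 8/w)
b = 1216609/121 (b = (-22 + (2 + 11² - 8/11))² = (-22 + (2 + 121 - 8*1/11))² = (-22 + (2 + 121 - 8/11))² = (-22 + 1345/11)² = (1103/11)² = 1216609/121 ≈ 10055.)
√(33779 + b) = √(33779 + 1216609/121) = √(5303868/121) = 2*√1325967/11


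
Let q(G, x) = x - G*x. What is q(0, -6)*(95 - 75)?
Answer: -120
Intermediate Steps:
q(G, x) = x - G*x
q(0, -6)*(95 - 75) = (-6*(1 - 1*0))*(95 - 75) = -6*(1 + 0)*20 = -6*1*20 = -6*20 = -120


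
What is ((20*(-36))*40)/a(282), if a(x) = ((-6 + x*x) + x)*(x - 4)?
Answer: -24/18487 ≈ -0.0012982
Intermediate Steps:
a(x) = (-4 + x)*(-6 + x + x²) (a(x) = ((-6 + x²) + x)*(-4 + x) = (-6 + x + x²)*(-4 + x) = (-4 + x)*(-6 + x + x²))
((20*(-36))*40)/a(282) = ((20*(-36))*40)/(24 + 282³ - 10*282 - 3*282²) = (-720*40)/(24 + 22425768 - 2820 - 3*79524) = -28800/(24 + 22425768 - 2820 - 238572) = -28800/22184400 = -28800*1/22184400 = -24/18487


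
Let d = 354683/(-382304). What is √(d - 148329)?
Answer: I*√1354960037557906/95576 ≈ 385.14*I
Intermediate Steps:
d = -354683/382304 (d = 354683*(-1/382304) = -354683/382304 ≈ -0.92775)
√(d - 148329) = √(-354683/382304 - 148329) = √(-56707124699/382304) = I*√1354960037557906/95576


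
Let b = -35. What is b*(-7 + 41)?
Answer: -1190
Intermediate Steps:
b*(-7 + 41) = -35*(-7 + 41) = -35*34 = -1190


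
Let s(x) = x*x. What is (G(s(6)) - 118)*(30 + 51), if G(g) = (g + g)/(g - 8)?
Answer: -65448/7 ≈ -9349.7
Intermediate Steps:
s(x) = x²
G(g) = 2*g/(-8 + g) (G(g) = (2*g)/(-8 + g) = 2*g/(-8 + g))
(G(s(6)) - 118)*(30 + 51) = (2*6²/(-8 + 6²) - 118)*(30 + 51) = (2*36/(-8 + 36) - 118)*81 = (2*36/28 - 118)*81 = (2*36*(1/28) - 118)*81 = (18/7 - 118)*81 = -808/7*81 = -65448/7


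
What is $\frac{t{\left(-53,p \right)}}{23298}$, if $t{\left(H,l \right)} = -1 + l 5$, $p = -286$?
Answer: $- \frac{477}{7766} \approx -0.061422$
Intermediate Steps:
$t{\left(H,l \right)} = -1 + 5 l$
$\frac{t{\left(-53,p \right)}}{23298} = \frac{-1 + 5 \left(-286\right)}{23298} = \left(-1 - 1430\right) \frac{1}{23298} = \left(-1431\right) \frac{1}{23298} = - \frac{477}{7766}$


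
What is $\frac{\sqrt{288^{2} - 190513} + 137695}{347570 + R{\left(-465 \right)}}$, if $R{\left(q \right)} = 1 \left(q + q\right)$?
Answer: $\frac{27539}{69328} + \frac{11 i \sqrt{889}}{346640} \approx 0.39723 + 0.00094616 i$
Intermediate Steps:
$R{\left(q \right)} = 2 q$ ($R{\left(q \right)} = 1 \cdot 2 q = 2 q$)
$\frac{\sqrt{288^{2} - 190513} + 137695}{347570 + R{\left(-465 \right)}} = \frac{\sqrt{288^{2} - 190513} + 137695}{347570 + 2 \left(-465\right)} = \frac{\sqrt{82944 - 190513} + 137695}{347570 - 930} = \frac{\sqrt{-107569} + 137695}{346640} = \left(11 i \sqrt{889} + 137695\right) \frac{1}{346640} = \left(137695 + 11 i \sqrt{889}\right) \frac{1}{346640} = \frac{27539}{69328} + \frac{11 i \sqrt{889}}{346640}$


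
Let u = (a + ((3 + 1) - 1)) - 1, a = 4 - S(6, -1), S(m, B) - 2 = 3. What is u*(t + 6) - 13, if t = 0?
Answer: -7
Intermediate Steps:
S(m, B) = 5 (S(m, B) = 2 + 3 = 5)
a = -1 (a = 4 - 1*5 = 4 - 5 = -1)
u = 1 (u = (-1 + ((3 + 1) - 1)) - 1 = (-1 + (4 - 1)) - 1 = (-1 + 3) - 1 = 2 - 1 = 1)
u*(t + 6) - 13 = 1*(0 + 6) - 13 = 1*6 - 13 = 6 - 13 = -7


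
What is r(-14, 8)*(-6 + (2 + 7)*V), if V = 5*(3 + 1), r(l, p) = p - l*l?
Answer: -32712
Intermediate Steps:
r(l, p) = p - l²
V = 20 (V = 5*4 = 20)
r(-14, 8)*(-6 + (2 + 7)*V) = (8 - 1*(-14)²)*(-6 + (2 + 7)*20) = (8 - 1*196)*(-6 + 9*20) = (8 - 196)*(-6 + 180) = -188*174 = -32712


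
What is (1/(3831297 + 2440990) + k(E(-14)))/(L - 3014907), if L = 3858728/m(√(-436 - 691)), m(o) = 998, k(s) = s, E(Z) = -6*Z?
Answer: -262909182391/9424169104436723 ≈ -2.7897e-5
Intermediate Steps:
L = 1929364/499 (L = 3858728/998 = 3858728*(1/998) = 1929364/499 ≈ 3866.5)
(1/(3831297 + 2440990) + k(E(-14)))/(L - 3014907) = (1/(3831297 + 2440990) - 6*(-14))/(1929364/499 - 3014907) = (1/6272287 + 84)/(-1502509229/499) = (1/6272287 + 84)*(-499/1502509229) = (526872109/6272287)*(-499/1502509229) = -262909182391/9424169104436723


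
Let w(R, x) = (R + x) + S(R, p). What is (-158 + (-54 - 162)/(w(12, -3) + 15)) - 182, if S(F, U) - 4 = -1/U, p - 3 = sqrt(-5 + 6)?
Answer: -12868/37 ≈ -347.78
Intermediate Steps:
p = 4 (p = 3 + sqrt(-5 + 6) = 3 + sqrt(1) = 3 + 1 = 4)
S(F, U) = 4 - 1/U
w(R, x) = 15/4 + R + x (w(R, x) = (R + x) + (4 - 1/4) = (R + x) + 15/4 = 15/4 + R + x)
(-158 + (-54 - 162)/(w(12, -3) + 15)) - 182 = (-158 + (-54 - 162)/((15/4 + 12 - 3) + 15)) - 182 = (-158 - 216/(51/4 + 15)) - 182 = (-158 - 216/111/4) - 182 = (-158 - 216*4/111) - 182 = (-158 - 288/37) - 182 = -6134/37 - 182 = -12868/37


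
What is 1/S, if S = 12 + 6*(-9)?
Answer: -1/42 ≈ -0.023810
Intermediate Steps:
S = -42 (S = 12 - 54 = -42)
1/S = 1/(-42) = -1/42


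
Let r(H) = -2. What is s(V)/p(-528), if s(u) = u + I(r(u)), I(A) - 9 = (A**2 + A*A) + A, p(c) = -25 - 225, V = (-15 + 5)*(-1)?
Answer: -1/10 ≈ -0.10000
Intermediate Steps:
V = 10 (V = -10*(-1) = 10)
p(c) = -250
I(A) = 9 + A + 2*A**2 (I(A) = 9 + ((A**2 + A*A) + A) = 9 + ((A**2 + A**2) + A) = 9 + (2*A**2 + A) = 9 + (A + 2*A**2) = 9 + A + 2*A**2)
s(u) = 15 + u (s(u) = u + (9 - 2 + 2*(-2)**2) = u + (9 - 2 + 2*4) = u + (9 - 2 + 8) = u + 15 = 15 + u)
s(V)/p(-528) = (15 + 10)/(-250) = 25*(-1/250) = -1/10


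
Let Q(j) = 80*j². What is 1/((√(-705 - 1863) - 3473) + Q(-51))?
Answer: 204607/41864027017 - 2*I*√642/41864027017 ≈ 4.8874e-6 - 1.2105e-9*I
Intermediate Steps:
1/((√(-705 - 1863) - 3473) + Q(-51)) = 1/((√(-705 - 1863) - 3473) + 80*(-51)²) = 1/((√(-2568) - 3473) + 80*2601) = 1/((2*I*√642 - 3473) + 208080) = 1/((-3473 + 2*I*√642) + 208080) = 1/(204607 + 2*I*√642)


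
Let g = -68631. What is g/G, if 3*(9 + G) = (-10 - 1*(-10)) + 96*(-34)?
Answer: 68631/1097 ≈ 62.562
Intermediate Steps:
G = -1097 (G = -9 + ((-10 - 1*(-10)) + 96*(-34))/3 = -9 + ((-10 + 10) - 3264)/3 = -9 + (0 - 3264)/3 = -9 + (⅓)*(-3264) = -9 - 1088 = -1097)
g/G = -68631/(-1097) = -68631*(-1/1097) = 68631/1097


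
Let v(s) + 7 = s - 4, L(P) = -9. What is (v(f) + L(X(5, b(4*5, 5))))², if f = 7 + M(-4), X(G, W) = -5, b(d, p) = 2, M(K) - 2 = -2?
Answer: 169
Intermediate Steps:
M(K) = 0 (M(K) = 2 - 2 = 0)
f = 7 (f = 7 + 0 = 7)
v(s) = -11 + s (v(s) = -7 + (s - 4) = -7 + (-4 + s) = -11 + s)
(v(f) + L(X(5, b(4*5, 5))))² = ((-11 + 7) - 9)² = (-4 - 9)² = (-13)² = 169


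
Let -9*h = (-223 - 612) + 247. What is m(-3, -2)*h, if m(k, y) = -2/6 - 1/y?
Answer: 98/9 ≈ 10.889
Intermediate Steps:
m(k, y) = -1/3 - 1/y (m(k, y) = -2*1/6 - 1/y = -1/3 - 1/y)
h = 196/3 (h = -((-223 - 612) + 247)/9 = -(-835 + 247)/9 = -1/9*(-588) = 196/3 ≈ 65.333)
m(-3, -2)*h = ((1/3)*(-3 - 1*(-2))/(-2))*(196/3) = ((1/3)*(-1/2)*(-3 + 2))*(196/3) = ((1/3)*(-1/2)*(-1))*(196/3) = (1/6)*(196/3) = 98/9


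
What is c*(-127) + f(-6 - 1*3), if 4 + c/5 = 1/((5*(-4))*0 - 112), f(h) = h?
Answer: 284107/112 ≈ 2536.7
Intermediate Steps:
c = -2245/112 (c = -20 + 5/((5*(-4))*0 - 112) = -20 + 5/(-20*0 - 112) = -20 + 5/(0 - 112) = -20 + 5/(-112) = -20 + 5*(-1/112) = -20 - 5/112 = -2245/112 ≈ -20.045)
c*(-127) + f(-6 - 1*3) = -2245/112*(-127) + (-6 - 1*3) = 285115/112 + (-6 - 3) = 285115/112 - 9 = 284107/112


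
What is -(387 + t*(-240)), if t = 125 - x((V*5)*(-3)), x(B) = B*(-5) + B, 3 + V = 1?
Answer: 58413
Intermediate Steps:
V = -2 (V = -3 + 1 = -2)
x(B) = -4*B (x(B) = -5*B + B = -4*B)
t = 245 (t = 125 - (-4)*-2*5*(-3) = 125 - (-4)*(-10*(-3)) = 125 - (-4)*30 = 125 - 1*(-120) = 125 + 120 = 245)
-(387 + t*(-240)) = -(387 + 245*(-240)) = -(387 - 58800) = -1*(-58413) = 58413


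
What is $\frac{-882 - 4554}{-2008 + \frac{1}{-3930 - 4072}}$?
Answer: $\frac{43498872}{16068017} \approx 2.7072$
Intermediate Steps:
$\frac{-882 - 4554}{-2008 + \frac{1}{-3930 - 4072}} = - \frac{5436}{-2008 + \frac{1}{-8002}} = - \frac{5436}{-2008 - \frac{1}{8002}} = - \frac{5436}{- \frac{16068017}{8002}} = \left(-5436\right) \left(- \frac{8002}{16068017}\right) = \frac{43498872}{16068017}$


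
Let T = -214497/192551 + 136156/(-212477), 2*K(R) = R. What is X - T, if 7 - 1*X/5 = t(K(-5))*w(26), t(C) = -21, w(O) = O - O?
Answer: 1503735711970/40912658827 ≈ 36.755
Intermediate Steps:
K(R) = R/2
w(O) = 0
X = 35 (X = 35 - (-105)*0 = 35 - 5*0 = 35 + 0 = 35)
T = -71792653025/40912658827 (T = -214497*1/192551 + 136156*(-1/212477) = -214497/192551 - 136156/212477 = -71792653025/40912658827 ≈ -1.7548)
X - T = 35 - 1*(-71792653025/40912658827) = 35 + 71792653025/40912658827 = 1503735711970/40912658827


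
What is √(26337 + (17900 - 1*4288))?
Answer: √39949 ≈ 199.87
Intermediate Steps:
√(26337 + (17900 - 1*4288)) = √(26337 + (17900 - 4288)) = √(26337 + 13612) = √39949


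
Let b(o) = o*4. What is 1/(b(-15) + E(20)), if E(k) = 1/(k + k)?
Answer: -40/2399 ≈ -0.016674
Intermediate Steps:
b(o) = 4*o
E(k) = 1/(2*k)
1/(b(-15) + E(20)) = 1/(4*(-15) + (½)/20) = 1/(-60 + (½)*(1/20)) = 1/(-60 + 1/40) = 1/(-2399/40) = -40/2399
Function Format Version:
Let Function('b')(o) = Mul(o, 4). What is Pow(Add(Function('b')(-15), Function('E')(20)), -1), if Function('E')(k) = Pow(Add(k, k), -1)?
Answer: Rational(-40, 2399) ≈ -0.016674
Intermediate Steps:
Function('b')(o) = Mul(4, o)
Function('E')(k) = Mul(Rational(1, 2), Pow(k, -1)) (Function('E')(k) = Pow(Mul(2, k), -1) = Mul(Rational(1, 2), Pow(k, -1)))
Pow(Add(Function('b')(-15), Function('E')(20)), -1) = Pow(Add(Mul(4, -15), Mul(Rational(1, 2), Pow(20, -1))), -1) = Pow(Add(-60, Mul(Rational(1, 2), Rational(1, 20))), -1) = Pow(Add(-60, Rational(1, 40)), -1) = Pow(Rational(-2399, 40), -1) = Rational(-40, 2399)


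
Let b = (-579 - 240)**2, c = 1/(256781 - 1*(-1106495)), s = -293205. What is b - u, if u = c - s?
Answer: 514713033455/1363276 ≈ 3.7756e+5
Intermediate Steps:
c = 1/1363276 (c = 1/(256781 + 1106495) = 1/1363276 ≈ 7.3353e-7)
b = 670761 (b = (-819)**2 = 670761)
u = 399719339581/1363276 (u = 1/1363276 - 1*(-293205) = 1/1363276 + 293205 = 399719339581/1363276 ≈ 2.9321e+5)
b - u = 670761 - 1*399719339581/1363276 = 670761 - 399719339581/1363276 = 514713033455/1363276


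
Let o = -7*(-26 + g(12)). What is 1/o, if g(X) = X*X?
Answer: -1/826 ≈ -0.0012107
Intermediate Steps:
g(X) = X²
o = -826 (o = -7*(-26 + 12²) = -7*(-26 + 144) = -7*118 = -826)
1/o = 1/(-826) = -1/826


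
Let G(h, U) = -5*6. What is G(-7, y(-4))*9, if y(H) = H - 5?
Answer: -270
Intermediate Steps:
y(H) = -5 + H
G(h, U) = -30
G(-7, y(-4))*9 = -30*9 = -270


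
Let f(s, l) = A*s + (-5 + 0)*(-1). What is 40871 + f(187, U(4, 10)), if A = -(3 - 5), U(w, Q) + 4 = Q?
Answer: 41250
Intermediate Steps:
U(w, Q) = -4 + Q
A = 2 (A = -1*(-2) = 2)
f(s, l) = 5 + 2*s (f(s, l) = 2*s + (-5 + 0)*(-1) = 2*s - 5*(-1) = 2*s + 5 = 5 + 2*s)
40871 + f(187, U(4, 10)) = 40871 + (5 + 2*187) = 40871 + (5 + 374) = 40871 + 379 = 41250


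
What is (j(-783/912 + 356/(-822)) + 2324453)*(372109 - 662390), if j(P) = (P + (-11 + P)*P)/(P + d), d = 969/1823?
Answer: -14595692857674338067699049/21631613818512 ≈ -6.7474e+11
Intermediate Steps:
d = 969/1823 (d = 969*(1/1823) = 969/1823 ≈ 0.53154)
j(P) = (P + P*(-11 + P))/(969/1823 + P) (j(P) = (P + (-11 + P)*P)/(P + 969/1823) = (P + P*(-11 + P))/(969/1823 + P))
(j(-783/912 + 356/(-822)) + 2324453)*(372109 - 662390) = (1823*(-783/912 + 356/(-822))*(-10 + (-783/912 + 356/(-822)))/(969 + 1823*(-783/912 + 356/(-822))) + 2324453)*(372109 - 662390) = (1823*(-783*1/912 + 356*(-1/822))*(-10 + (-783*1/912 + 356*(-1/822)))/(969 + 1823*(-783*1/912 + 356*(-1/822))) + 2324453)*(-290281) = (1823*(-261/304 - 178/411)*(-10 + (-261/304 - 178/411))/(969 + 1823*(-261/304 - 178/411)) + 2324453)*(-290281) = (1823*(-161383/124944)*(-10 - 161383/124944)/(969 + 1823*(-161383/124944)) + 2324453)*(-290281) = (1823*(-161383/124944)*(-1410823/124944)/(969 - 294201209/124944) + 2324453)*(-290281) = (1823*(-161383/124944)*(-1410823/124944)/(-173130473/124944) + 2324453)*(-290281) = (1823*(-161383/124944)*(-124944/173130473)*(-1410823/124944) + 2324453)*(-290281) = (-415065832285007/21631613818512 + 2324453)*(-290281) = (50281254569449388929/21631613818512)*(-290281) = -14595692857674338067699049/21631613818512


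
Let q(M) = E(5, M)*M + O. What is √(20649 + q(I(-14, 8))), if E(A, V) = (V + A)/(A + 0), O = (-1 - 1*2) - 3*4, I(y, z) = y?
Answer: 8*√8070/5 ≈ 143.73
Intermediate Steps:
O = -15 (O = (-1 - 2) - 12 = -3 - 12 = -15)
E(A, V) = (A + V)/A
q(M) = -15 + M*(1 + M/5) (q(M) = ((5 + M)/5)*M - 15 = (1 + M/5)*M - 15 = M*(1 + M/5) - 15 = -15 + M*(1 + M/5))
√(20649 + q(I(-14, 8))) = √(20649 + (-15 + (⅕)*(-14)*(5 - 14))) = √(20649 + (-15 + (⅕)*(-14)*(-9))) = √(20649 + (-15 + 126/5)) = √(20649 + 51/5) = √(103296/5) = 8*√8070/5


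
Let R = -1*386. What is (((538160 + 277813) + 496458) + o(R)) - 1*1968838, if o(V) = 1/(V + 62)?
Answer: -212675869/324 ≈ -6.5641e+5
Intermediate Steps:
R = -386
o(V) = 1/(62 + V)
(((538160 + 277813) + 496458) + o(R)) - 1*1968838 = (((538160 + 277813) + 496458) + 1/(62 - 386)) - 1*1968838 = ((815973 + 496458) + 1/(-324)) - 1968838 = (1312431 - 1/324) - 1968838 = 425227643/324 - 1968838 = -212675869/324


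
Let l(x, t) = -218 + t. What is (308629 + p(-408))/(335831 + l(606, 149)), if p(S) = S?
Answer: 308221/335762 ≈ 0.91797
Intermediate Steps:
(308629 + p(-408))/(335831 + l(606, 149)) = (308629 - 408)/(335831 + (-218 + 149)) = 308221/(335831 - 69) = 308221/335762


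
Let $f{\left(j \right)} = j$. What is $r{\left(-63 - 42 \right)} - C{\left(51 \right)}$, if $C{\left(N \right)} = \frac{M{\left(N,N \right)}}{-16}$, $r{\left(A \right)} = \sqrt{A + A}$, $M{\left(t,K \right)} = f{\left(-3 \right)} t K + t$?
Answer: $- \frac{969}{2} + i \sqrt{210} \approx -484.5 + 14.491 i$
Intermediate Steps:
$M{\left(t,K \right)} = t - 3 K t$ ($M{\left(t,K \right)} = - 3 t K + t = - 3 K t + t = t - 3 K t$)
$r{\left(A \right)} = \sqrt{2} \sqrt{A}$ ($r{\left(A \right)} = \sqrt{2 A} = \sqrt{2} \sqrt{A}$)
$C{\left(N \right)} = - \frac{N \left(1 - 3 N\right)}{16}$ ($C{\left(N \right)} = \frac{N \left(1 - 3 N\right)}{-16} = N \left(1 - 3 N\right) \left(- \frac{1}{16}\right) = - \frac{N \left(1 - 3 N\right)}{16}$)
$r{\left(-63 - 42 \right)} - C{\left(51 \right)} = \sqrt{2} \sqrt{-63 - 42} - \frac{1}{16} \cdot 51 \left(-1 + 3 \cdot 51\right) = \sqrt{2} \sqrt{-63 - 42} - \frac{1}{16} \cdot 51 \left(-1 + 153\right) = \sqrt{2} \sqrt{-105} - \frac{1}{16} \cdot 51 \cdot 152 = \sqrt{2} i \sqrt{105} - \frac{969}{2} = i \sqrt{210} - \frac{969}{2} = - \frac{969}{2} + i \sqrt{210}$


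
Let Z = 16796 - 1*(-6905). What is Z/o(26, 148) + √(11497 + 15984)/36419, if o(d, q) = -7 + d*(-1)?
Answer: -23701/33 + √27481/36419 ≈ -718.21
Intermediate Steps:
o(d, q) = -7 - d
Z = 23701 (Z = 16796 + 6905 = 23701)
Z/o(26, 148) + √(11497 + 15984)/36419 = 23701/(-7 - 1*26) + √(11497 + 15984)/36419 = 23701/(-7 - 26) + √27481*(1/36419) = 23701/(-33) + √27481/36419 = 23701*(-1/33) + √27481/36419 = -23701/33 + √27481/36419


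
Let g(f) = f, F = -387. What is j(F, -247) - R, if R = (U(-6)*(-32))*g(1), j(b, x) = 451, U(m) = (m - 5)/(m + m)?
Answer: 1441/3 ≈ 480.33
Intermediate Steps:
U(m) = (-5 + m)/(2*m) (U(m) = (-5 + m)/((2*m)) = (-5 + m)*(1/(2*m)) = (-5 + m)/(2*m))
R = -88/3 (R = (((1/2)*(-5 - 6)/(-6))*(-32))*1 = (((1/2)*(-1/6)*(-11))*(-32))*1 = ((11/12)*(-32))*1 = -88/3*1 = -88/3 ≈ -29.333)
j(F, -247) - R = 451 - 1*(-88/3) = 451 + 88/3 = 1441/3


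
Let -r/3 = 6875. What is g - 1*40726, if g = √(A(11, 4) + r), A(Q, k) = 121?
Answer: -40726 + 2*I*√5126 ≈ -40726.0 + 143.19*I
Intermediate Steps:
r = -20625 (r = -3*6875 = -20625)
g = 2*I*√5126 (g = √(121 - 20625) = √(-20504) = 2*I*√5126 ≈ 143.19*I)
g - 1*40726 = 2*I*√5126 - 1*40726 = 2*I*√5126 - 40726 = -40726 + 2*I*√5126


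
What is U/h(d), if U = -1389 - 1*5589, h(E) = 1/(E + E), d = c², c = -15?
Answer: -3140100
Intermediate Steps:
d = 225 (d = (-15)² = 225)
h(E) = 1/(2*E)
U = -6978 (U = -1389 - 5589 = -6978)
U/h(d) = -6978/((½)/225) = -6978/((½)*(1/225)) = -6978/1/450 = -6978*450 = -3140100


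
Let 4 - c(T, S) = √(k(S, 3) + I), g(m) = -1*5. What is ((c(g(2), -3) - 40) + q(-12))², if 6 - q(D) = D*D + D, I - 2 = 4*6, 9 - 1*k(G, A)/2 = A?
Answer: (162 + √38)² ≈ 28279.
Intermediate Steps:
g(m) = -5
k(G, A) = 18 - 2*A
I = 26 (I = 2 + 4*6 = 2 + 24 = 26)
c(T, S) = 4 - √38 (c(T, S) = 4 - √((18 - 2*3) + 26) = 4 - √((18 - 6) + 26) = 4 - √(12 + 26) = 4 - √38)
q(D) = 6 - D - D² (q(D) = 6 - (D*D + D) = 6 - (D² + D) = 6 - (D + D²) = 6 + (-D - D²) = 6 - D - D²)
((c(g(2), -3) - 40) + q(-12))² = (((4 - √38) - 40) + (6 - 1*(-12) - 1*(-12)²))² = ((-36 - √38) + (6 + 12 - 1*144))² = ((-36 - √38) + (6 + 12 - 144))² = ((-36 - √38) - 126)² = (-162 - √38)²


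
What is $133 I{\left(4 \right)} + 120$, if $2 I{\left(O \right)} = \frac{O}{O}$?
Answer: $\frac{373}{2} \approx 186.5$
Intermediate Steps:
$I{\left(O \right)} = \frac{1}{2}$ ($I{\left(O \right)} = \frac{O \frac{1}{O}}{2} = \frac{1}{2} \cdot 1 = \frac{1}{2}$)
$133 I{\left(4 \right)} + 120 = 133 \cdot \frac{1}{2} + 120 = \frac{133}{2} + 120 = \frac{373}{2}$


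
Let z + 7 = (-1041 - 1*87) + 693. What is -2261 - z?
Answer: -1819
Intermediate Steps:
z = -442 (z = -7 + ((-1041 - 1*87) + 693) = -7 + ((-1041 - 87) + 693) = -7 + (-1128 + 693) = -7 - 435 = -442)
-2261 - z = -2261 - 1*(-442) = -2261 + 442 = -1819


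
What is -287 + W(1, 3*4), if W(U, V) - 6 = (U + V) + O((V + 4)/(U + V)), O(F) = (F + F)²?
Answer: -44268/169 ≈ -261.94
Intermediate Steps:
O(F) = 4*F² (O(F) = (2*F)² = 4*F²)
W(U, V) = 6 + U + V + 4*(4 + V)²/(U + V)² (W(U, V) = 6 + ((U + V) + 4*((V + 4)/(U + V))²) = 6 + ((U + V) + 4*((4 + V)/(U + V))²) = 6 + ((U + V) + 4*((4 + V)²/(U + V)²)) = 6 + ((U + V) + 4*(4 + V)²/(U + V)²) = 6 + (U + V + 4*(4 + V)²/(U + V)²) = 6 + U + V + 4*(4 + V)²/(U + V)²)
-287 + W(1, 3*4) = -287 + (6 + 1 + 3*4 + 4*(4 + 3*4)²/(1 + 3*4)²) = -287 + (6 + 1 + 12 + 4*(4 + 12)²/(1 + 12)²) = -287 + (6 + 1 + 12 + 4*16²/13²) = -287 + (6 + 1 + 12 + 4*256*(1/169)) = -287 + (6 + 1 + 12 + 1024/169) = -287 + 4235/169 = -44268/169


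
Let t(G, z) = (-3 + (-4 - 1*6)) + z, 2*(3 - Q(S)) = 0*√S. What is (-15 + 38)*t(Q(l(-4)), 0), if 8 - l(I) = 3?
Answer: -299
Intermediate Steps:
l(I) = 5 (l(I) = 8 - 1*3 = 8 - 3 = 5)
Q(S) = 3 (Q(S) = 3 - 0*√S = 3 - ½*0 = 3 + 0 = 3)
t(G, z) = -13 + z (t(G, z) = (-3 + (-4 - 6)) + z = (-3 - 10) + z = -13 + z)
(-15 + 38)*t(Q(l(-4)), 0) = (-15 + 38)*(-13 + 0) = 23*(-13) = -299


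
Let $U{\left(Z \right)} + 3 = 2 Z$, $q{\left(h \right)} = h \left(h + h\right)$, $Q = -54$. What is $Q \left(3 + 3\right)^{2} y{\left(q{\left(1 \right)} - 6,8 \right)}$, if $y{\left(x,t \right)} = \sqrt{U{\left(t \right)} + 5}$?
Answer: $- 5832 \sqrt{2} \approx -8247.7$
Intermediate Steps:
$q{\left(h \right)} = 2 h^{2}$ ($q{\left(h \right)} = h 2 h = 2 h^{2}$)
$U{\left(Z \right)} = -3 + 2 Z$
$y{\left(x,t \right)} = \sqrt{2 + 2 t}$ ($y{\left(x,t \right)} = \sqrt{\left(-3 + 2 t\right) + 5} = \sqrt{2 + 2 t}$)
$Q \left(3 + 3\right)^{2} y{\left(q{\left(1 \right)} - 6,8 \right)} = - 54 \left(3 + 3\right)^{2} \sqrt{2 + 2 \cdot 8} = - 54 \cdot 6^{2} \sqrt{2 + 16} = \left(-54\right) 36 \sqrt{18} = - 1944 \cdot 3 \sqrt{2} = - 5832 \sqrt{2}$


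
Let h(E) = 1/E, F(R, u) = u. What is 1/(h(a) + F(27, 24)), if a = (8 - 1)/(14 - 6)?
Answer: 7/176 ≈ 0.039773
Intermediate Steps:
a = 7/8 ≈ 0.87500
1/(h(a) + F(27, 24)) = 1/(1/(7/8) + 24) = 1/(8/7 + 24) = 1/(176/7) = 7/176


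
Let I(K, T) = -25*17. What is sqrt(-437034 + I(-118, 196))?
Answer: I*sqrt(437459) ≈ 661.41*I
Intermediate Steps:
I(K, T) = -425
sqrt(-437034 + I(-118, 196)) = sqrt(-437034 - 425) = sqrt(-437459) = I*sqrt(437459)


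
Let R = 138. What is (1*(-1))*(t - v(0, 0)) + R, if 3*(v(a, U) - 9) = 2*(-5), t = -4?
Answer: 443/3 ≈ 147.67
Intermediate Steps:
v(a, U) = 17/3 (v(a, U) = 9 + (2*(-5))/3 = 9 + (1/3)*(-10) = 9 - 10/3 = 17/3)
(1*(-1))*(t - v(0, 0)) + R = (1*(-1))*(-4 - 1*17/3) + 138 = -(-4 - 17/3) + 138 = -1*(-29/3) + 138 = 29/3 + 138 = 443/3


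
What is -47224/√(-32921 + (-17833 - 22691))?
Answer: 47224*I*√73445/73445 ≈ 174.25*I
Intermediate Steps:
-47224/√(-32921 + (-17833 - 22691)) = -47224/√(-32921 - 40524) = -47224*(-I*√73445/73445) = -(-47224)*I*√73445/73445 = 47224*I*√73445/73445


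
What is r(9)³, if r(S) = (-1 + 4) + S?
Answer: 1728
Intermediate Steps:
r(S) = 3 + S
r(9)³ = (3 + 9)³ = 12³ = 1728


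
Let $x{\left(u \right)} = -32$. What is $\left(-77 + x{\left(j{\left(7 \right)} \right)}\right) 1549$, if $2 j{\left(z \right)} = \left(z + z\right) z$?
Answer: $-168841$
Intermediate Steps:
$j{\left(z \right)} = z^{2}$ ($j{\left(z \right)} = \frac{\left(z + z\right) z}{2} = \frac{2 z z}{2} = \frac{2 z^{2}}{2} = z^{2}$)
$\left(-77 + x{\left(j{\left(7 \right)} \right)}\right) 1549 = \left(-77 - 32\right) 1549 = \left(-109\right) 1549 = -168841$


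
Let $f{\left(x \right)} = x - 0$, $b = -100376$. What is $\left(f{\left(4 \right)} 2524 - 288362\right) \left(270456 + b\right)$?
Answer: $-47327481280$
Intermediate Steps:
$f{\left(x \right)} = x$ ($f{\left(x \right)} = x + 0 = x$)
$\left(f{\left(4 \right)} 2524 - 288362\right) \left(270456 + b\right) = \left(4 \cdot 2524 - 288362\right) \left(270456 - 100376\right) = \left(10096 - 288362\right) 170080 = \left(-278266\right) 170080 = -47327481280$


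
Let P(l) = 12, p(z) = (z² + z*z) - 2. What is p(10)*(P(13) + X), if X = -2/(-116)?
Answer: 69003/29 ≈ 2379.4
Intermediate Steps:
p(z) = -2 + 2*z² (p(z) = (z² + z²) - 2 = 2*z² - 2 = -2 + 2*z²)
X = 1/58 (X = -2*(-1/116) = 1/58 ≈ 0.017241)
p(10)*(P(13) + X) = (-2 + 2*10²)*(12 + 1/58) = (-2 + 2*100)*(697/58) = (-2 + 200)*(697/58) = 198*(697/58) = 69003/29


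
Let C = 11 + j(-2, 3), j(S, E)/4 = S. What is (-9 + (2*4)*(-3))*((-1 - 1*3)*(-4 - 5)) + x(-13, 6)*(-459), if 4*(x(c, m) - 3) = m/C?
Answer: -5589/2 ≈ -2794.5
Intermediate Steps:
j(S, E) = 4*S
C = 3 (C = 11 + 4*(-2) = 11 - 8 = 3)
x(c, m) = 3 + m/12 (x(c, m) = 3 + (m/3)/4 = 3 + m/12)
(-9 + (2*4)*(-3))*((-1 - 1*3)*(-4 - 5)) + x(-13, 6)*(-459) = (-9 + (2*4)*(-3))*((-1 - 1*3)*(-4 - 5)) + (3 + (1/12)*6)*(-459) = (-9 + 8*(-3))*((-1 - 3)*(-9)) + (3 + 1/2)*(-459) = (-9 - 24)*(-4*(-9)) + (7/2)*(-459) = -33*36 - 3213/2 = -1188 - 3213/2 = -5589/2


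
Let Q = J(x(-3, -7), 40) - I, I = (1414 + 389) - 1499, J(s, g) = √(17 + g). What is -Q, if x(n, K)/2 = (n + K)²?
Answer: 304 - √57 ≈ 296.45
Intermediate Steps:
x(n, K) = 2*(K + n)² (x(n, K) = 2*(n + K)² = 2*(K + n)²)
I = 304 (I = 1803 - 1499 = 304)
Q = -304 + √57 (Q = √(17 + 40) - 1*304 = √57 - 304 = -304 + √57 ≈ -296.45)
-Q = -(-304 + √57) = 304 - √57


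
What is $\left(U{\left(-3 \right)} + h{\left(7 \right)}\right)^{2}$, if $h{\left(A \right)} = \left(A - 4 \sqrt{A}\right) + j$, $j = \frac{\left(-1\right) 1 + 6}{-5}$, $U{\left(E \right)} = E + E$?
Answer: $112$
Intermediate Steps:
$U{\left(E \right)} = 2 E$
$j = -1$ ($j = \left(-1 + 6\right) \left(- \frac{1}{5}\right) = 5 \left(- \frac{1}{5}\right) = -1$)
$h{\left(A \right)} = -1 + A - 4 \sqrt{A}$ ($h{\left(A \right)} = \left(A - 4 \sqrt{A}\right) - 1 = -1 + A - 4 \sqrt{A}$)
$\left(U{\left(-3 \right)} + h{\left(7 \right)}\right)^{2} = \left(2 \left(-3\right) - \left(-6 + 4 \sqrt{7}\right)\right)^{2} = \left(-6 + \left(6 - 4 \sqrt{7}\right)\right)^{2} = \left(- 4 \sqrt{7}\right)^{2} = 112$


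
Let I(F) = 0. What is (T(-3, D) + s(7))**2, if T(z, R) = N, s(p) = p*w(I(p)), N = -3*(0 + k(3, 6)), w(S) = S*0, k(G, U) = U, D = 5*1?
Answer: 324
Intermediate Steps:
D = 5
w(S) = 0
N = -18 (N = -3*(0 + 6) = -3*6 = -18)
s(p) = 0 (s(p) = p*0 = 0)
T(z, R) = -18
(T(-3, D) + s(7))**2 = (-18 + 0)**2 = (-18)**2 = 324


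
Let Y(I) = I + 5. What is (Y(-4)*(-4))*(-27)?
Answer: 108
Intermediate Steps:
Y(I) = 5 + I
(Y(-4)*(-4))*(-27) = ((5 - 4)*(-4))*(-27) = (1*(-4))*(-27) = -4*(-27) = 108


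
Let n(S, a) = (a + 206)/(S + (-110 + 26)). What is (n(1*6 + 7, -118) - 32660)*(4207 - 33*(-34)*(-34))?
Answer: 78707414068/71 ≈ 1.1086e+9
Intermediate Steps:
n(S, a) = (206 + a)/(-84 + S) (n(S, a) = (206 + a)/(S - 84) = (206 + a)/(-84 + S))
(n(1*6 + 7, -118) - 32660)*(4207 - 33*(-34)*(-34)) = ((206 - 118)/(-84 + (1*6 + 7)) - 32660)*(4207 - 33*(-34)*(-34)) = (88/(-84 + (6 + 7)) - 32660)*(4207 + 1122*(-34)) = (88/(-84 + 13) - 32660)*(4207 - 38148) = (88/(-71) - 32660)*(-33941) = (-1/71*88 - 32660)*(-33941) = (-88/71 - 32660)*(-33941) = -2318948/71*(-33941) = 78707414068/71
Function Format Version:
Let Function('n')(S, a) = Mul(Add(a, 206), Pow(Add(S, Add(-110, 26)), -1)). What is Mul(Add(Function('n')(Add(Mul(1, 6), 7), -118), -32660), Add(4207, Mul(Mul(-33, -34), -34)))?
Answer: Rational(78707414068, 71) ≈ 1.1086e+9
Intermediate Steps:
Function('n')(S, a) = Mul(Pow(Add(-84, S), -1), Add(206, a)) (Function('n')(S, a) = Mul(Add(206, a), Pow(Add(S, -84), -1)) = Mul(Add(206, a), Pow(Add(-84, S), -1)) = Mul(Pow(Add(-84, S), -1), Add(206, a)))
Mul(Add(Function('n')(Add(Mul(1, 6), 7), -118), -32660), Add(4207, Mul(Mul(-33, -34), -34))) = Mul(Add(Mul(Pow(Add(-84, Add(Mul(1, 6), 7)), -1), Add(206, -118)), -32660), Add(4207, Mul(Mul(-33, -34), -34))) = Mul(Add(Mul(Pow(Add(-84, Add(6, 7)), -1), 88), -32660), Add(4207, Mul(1122, -34))) = Mul(Add(Mul(Pow(Add(-84, 13), -1), 88), -32660), Add(4207, -38148)) = Mul(Add(Mul(Pow(-71, -1), 88), -32660), -33941) = Mul(Add(Mul(Rational(-1, 71), 88), -32660), -33941) = Mul(Add(Rational(-88, 71), -32660), -33941) = Mul(Rational(-2318948, 71), -33941) = Rational(78707414068, 71)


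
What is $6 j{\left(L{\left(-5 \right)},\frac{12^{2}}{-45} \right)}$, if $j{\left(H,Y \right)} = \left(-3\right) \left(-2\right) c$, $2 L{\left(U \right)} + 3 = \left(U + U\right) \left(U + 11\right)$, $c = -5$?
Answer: $-180$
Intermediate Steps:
$L{\left(U \right)} = - \frac{3}{2} + U \left(11 + U\right)$ ($L{\left(U \right)} = - \frac{3}{2} + \frac{\left(U + U\right) \left(U + 11\right)}{2} = - \frac{3}{2} + \frac{2 U \left(11 + U\right)}{2} = - \frac{3}{2} + U \left(11 + U\right)$)
$j{\left(H,Y \right)} = -30$ ($j{\left(H,Y \right)} = \left(-3\right) \left(-2\right) \left(-5\right) = 6 \left(-5\right) = -30$)
$6 j{\left(L{\left(-5 \right)},\frac{12^{2}}{-45} \right)} = 6 \left(-30\right) = -180$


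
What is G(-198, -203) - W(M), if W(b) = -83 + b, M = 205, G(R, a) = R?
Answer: -320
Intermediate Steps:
G(-198, -203) - W(M) = -198 - (-83 + 205) = -198 - 1*122 = -198 - 122 = -320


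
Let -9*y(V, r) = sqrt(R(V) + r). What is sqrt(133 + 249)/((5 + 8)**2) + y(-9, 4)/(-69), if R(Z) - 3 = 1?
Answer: sqrt(382)/169 + 2*sqrt(2)/621 ≈ 0.12020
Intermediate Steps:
R(Z) = 4 (R(Z) = 3 + 1 = 4)
y(V, r) = -sqrt(4 + r)/9
sqrt(133 + 249)/((5 + 8)**2) + y(-9, 4)/(-69) = sqrt(133 + 249)/((5 + 8)**2) - sqrt(4 + 4)/9/(-69) = sqrt(382)/(13**2) - 2*sqrt(2)/9*(-1/69) = sqrt(382)/169 - 2*sqrt(2)/9*(-1/69) = sqrt(382)*(1/169) - 2*sqrt(2)/9*(-1/69) = sqrt(382)/169 + 2*sqrt(2)/621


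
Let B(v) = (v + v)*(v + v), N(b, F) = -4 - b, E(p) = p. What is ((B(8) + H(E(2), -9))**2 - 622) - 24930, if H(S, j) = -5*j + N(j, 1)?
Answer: 68084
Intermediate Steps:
H(S, j) = -4 - 6*j (H(S, j) = -5*j + (-4 - j) = -4 - 6*j)
B(v) = 4*v**2 (B(v) = (2*v)*(2*v) = 4*v**2)
((B(8) + H(E(2), -9))**2 - 622) - 24930 = ((4*8**2 + (-4 - 6*(-9)))**2 - 622) - 24930 = ((4*64 + (-4 + 54))**2 - 622) - 24930 = ((256 + 50)**2 - 622) - 24930 = (306**2 - 622) - 24930 = (93636 - 622) - 24930 = 93014 - 24930 = 68084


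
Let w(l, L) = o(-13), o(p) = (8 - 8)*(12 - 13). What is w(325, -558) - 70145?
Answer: -70145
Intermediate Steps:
o(p) = 0 (o(p) = 0*(-1) = 0)
w(l, L) = 0
w(325, -558) - 70145 = 0 - 70145 = -70145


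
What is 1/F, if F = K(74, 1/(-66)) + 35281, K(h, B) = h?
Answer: 1/35355 ≈ 2.8285e-5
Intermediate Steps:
F = 35355 (F = 74 + 35281 = 35355)
1/F = 1/35355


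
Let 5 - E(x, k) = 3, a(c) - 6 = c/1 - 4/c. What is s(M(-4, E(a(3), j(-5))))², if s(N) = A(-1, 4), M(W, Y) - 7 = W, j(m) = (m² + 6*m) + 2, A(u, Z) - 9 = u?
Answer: 64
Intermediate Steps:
A(u, Z) = 9 + u
a(c) = 6 + c - 4/c (a(c) = 6 + (c/1 - 4/c) = 6 + (c*1 - 4/c) = 6 + (c - 4/c) = 6 + c - 4/c)
j(m) = 2 + m² + 6*m
E(x, k) = 2 (E(x, k) = 5 - 1*3 = 5 - 3 = 2)
M(W, Y) = 7 + W
s(N) = 8 (s(N) = 9 - 1 = 8)
s(M(-4, E(a(3), j(-5))))² = 8² = 64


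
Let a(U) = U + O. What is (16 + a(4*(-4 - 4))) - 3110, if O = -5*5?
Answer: -3151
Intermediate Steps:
O = -25
a(U) = -25 + U (a(U) = U - 25 = -25 + U)
(16 + a(4*(-4 - 4))) - 3110 = (16 + (-25 + 4*(-4 - 4))) - 3110 = (16 + (-25 + 4*(-8))) - 3110 = (16 + (-25 - 32)) - 3110 = (16 - 57) - 3110 = -41 - 3110 = -3151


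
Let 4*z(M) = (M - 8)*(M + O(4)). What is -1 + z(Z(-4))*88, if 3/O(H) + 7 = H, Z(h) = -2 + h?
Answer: 2155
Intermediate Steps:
O(H) = 3/(-7 + H)
z(M) = (-1 + M)*(-8 + M)/4 (z(M) = ((M - 8)*(M + 3/(-7 + 4)))/4 = ((-8 + M)*(M + 3/(-3)))/4 = ((-8 + M)*(M + 3*(-⅓)))/4 = ((-8 + M)*(M - 1))/4 = ((-8 + M)*(-1 + M))/4 = ((-1 + M)*(-8 + M))/4 = (-1 + M)*(-8 + M)/4)
-1 + z(Z(-4))*88 = -1 + (2 - 9*(-2 - 4)/4 + (-2 - 4)²/4)*88 = -1 + (2 - 9/4*(-6) + (¼)*(-6)²)*88 = -1 + (2 + 27/2 + (¼)*36)*88 = -1 + (2 + 27/2 + 9)*88 = -1 + (49/2)*88 = -1 + 2156 = 2155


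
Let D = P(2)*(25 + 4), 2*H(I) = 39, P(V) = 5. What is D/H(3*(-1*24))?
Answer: 290/39 ≈ 7.4359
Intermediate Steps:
H(I) = 39/2 (H(I) = (½)*39 = 39/2)
D = 145 (D = 5*(25 + 4) = 5*29 = 145)
D/H(3*(-1*24)) = 145/(39/2) = 145*(2/39) = 290/39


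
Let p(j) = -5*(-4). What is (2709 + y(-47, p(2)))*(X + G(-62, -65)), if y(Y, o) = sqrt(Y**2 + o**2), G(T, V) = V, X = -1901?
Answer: -5325894 - 1966*sqrt(2609) ≈ -5.4263e+6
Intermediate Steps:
p(j) = 20
(2709 + y(-47, p(2)))*(X + G(-62, -65)) = (2709 + sqrt((-47)**2 + 20**2))*(-1901 - 65) = (2709 + sqrt(2209 + 400))*(-1966) = (2709 + sqrt(2609))*(-1966) = -5325894 - 1966*sqrt(2609)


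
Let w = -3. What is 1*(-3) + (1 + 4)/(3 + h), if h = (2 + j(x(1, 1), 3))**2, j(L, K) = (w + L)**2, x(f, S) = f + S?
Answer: -31/12 ≈ -2.5833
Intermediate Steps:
x(f, S) = S + f
j(L, K) = (-3 + L)**2
h = 9 (h = (2 + (-3 + (1 + 1))**2)**2 = (2 + (-3 + 2)**2)**2 = (2 + (-1)**2)**2 = (2 + 1)**2 = 3**2 = 9)
1*(-3) + (1 + 4)/(3 + h) = 1*(-3) + (1 + 4)/(3 + 9) = -3 + 5/12 = -31/12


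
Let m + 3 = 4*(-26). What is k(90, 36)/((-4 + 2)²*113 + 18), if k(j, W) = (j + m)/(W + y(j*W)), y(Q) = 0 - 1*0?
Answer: -17/16920 ≈ -0.0010047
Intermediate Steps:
m = -107 (m = -3 + 4*(-26) = -3 - 104 = -107)
y(Q) = 0 (y(Q) = 0 + 0 = 0)
k(j, W) = (-107 + j)/W (k(j, W) = (j - 107)/(W + 0) = (-107 + j)/W)
k(90, 36)/((-4 + 2)²*113 + 18) = ((-107 + 90)/36)/((-4 + 2)²*113 + 18) = ((1/36)*(-17))/((-2)²*113 + 18) = -17/(36*(4*113 + 18)) = -17/(36*(452 + 18)) = -17/36/470 = -17/36*1/470 = -17/16920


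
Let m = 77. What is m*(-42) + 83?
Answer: -3151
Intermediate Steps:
m*(-42) + 83 = 77*(-42) + 83 = -3234 + 83 = -3151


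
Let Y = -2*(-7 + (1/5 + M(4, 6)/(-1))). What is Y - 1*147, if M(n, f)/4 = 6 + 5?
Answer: -227/5 ≈ -45.400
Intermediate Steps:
M(n, f) = 44 (M(n, f) = 4*(6 + 5) = 4*11 = 44)
Y = 508/5 (Y = -2*(-7 + (1/5 + 44/(-1))) = -2*(-7 + (1*(1/5) + 44*(-1))) = -2*(-7 + (1/5 - 44)) = -2*(-7 - 219/5) = -2*(-254/5) = 508/5 ≈ 101.60)
Y - 1*147 = 508/5 - 1*147 = 508/5 - 147 = -227/5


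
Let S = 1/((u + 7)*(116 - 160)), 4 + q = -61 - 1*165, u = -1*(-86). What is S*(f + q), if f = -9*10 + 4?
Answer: 79/1023 ≈ 0.077224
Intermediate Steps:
u = 86
q = -230 (q = -4 + (-61 - 1*165) = -4 + (-61 - 165) = -4 - 226 = -230)
f = -86 (f = -90 + 4 = -86)
S = -1/4092 (S = 1/((86 + 7)*(116 - 160)) = 1/(93*(-44)) = 1/(-4092) = -1/4092 ≈ -0.00024438)
S*(f + q) = -(-86 - 230)/4092 = -1/4092*(-316) = 79/1023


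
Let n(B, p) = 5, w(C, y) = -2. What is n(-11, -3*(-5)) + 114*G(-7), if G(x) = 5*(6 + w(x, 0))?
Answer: 2285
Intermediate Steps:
G(x) = 20 (G(x) = 5*(6 - 2) = 5*4 = 20)
n(-11, -3*(-5)) + 114*G(-7) = 5 + 114*20 = 5 + 2280 = 2285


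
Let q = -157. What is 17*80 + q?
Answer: 1203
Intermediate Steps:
17*80 + q = 17*80 - 157 = 1360 - 157 = 1203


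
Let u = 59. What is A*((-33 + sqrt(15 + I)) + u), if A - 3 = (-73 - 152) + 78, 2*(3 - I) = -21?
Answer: -3744 - 72*sqrt(114) ≈ -4512.8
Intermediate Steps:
I = 27/2 (I = 3 - 1/2*(-21) = 3 + 21/2 = 27/2 ≈ 13.500)
A = -144 (A = 3 + ((-73 - 152) + 78) = 3 + (-225 + 78) = 3 - 147 = -144)
A*((-33 + sqrt(15 + I)) + u) = -144*((-33 + sqrt(15 + 27/2)) + 59) = -144*((-33 + sqrt(57/2)) + 59) = -144*((-33 + sqrt(114)/2) + 59) = -144*(26 + sqrt(114)/2) = -3744 - 72*sqrt(114)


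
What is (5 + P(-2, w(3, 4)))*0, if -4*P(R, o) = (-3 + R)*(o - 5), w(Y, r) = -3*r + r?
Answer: 0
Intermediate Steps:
w(Y, r) = -2*r
P(R, o) = -(-5 + o)*(-3 + R)/4 (P(R, o) = -(-3 + R)*(o - 5)/4 = -(-3 + R)*(-5 + o)/4 = -(-5 + o)*(-3 + R)/4)
(5 + P(-2, w(3, 4)))*0 = (5 + (-15/4 + 3*(-2*4)/4 + (5/4)*(-2) - 1/4*(-2)*(-2*4)))*0 = (5 + (-15/4 + (3/4)*(-8) - 5/2 - 1/4*(-2)*(-8)))*0 = (5 + (-15/4 - 6 - 5/2 - 4))*0 = (5 - 65/4)*0 = -45/4*0 = 0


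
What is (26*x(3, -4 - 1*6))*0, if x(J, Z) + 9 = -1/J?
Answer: 0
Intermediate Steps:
x(J, Z) = -9 - 1/J
(26*x(3, -4 - 1*6))*0 = (26*(-9 - 1/3))*0 = (26*(-28/3))*0 = -728/3*0 = 0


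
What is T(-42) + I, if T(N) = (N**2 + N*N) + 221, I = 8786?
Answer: 12535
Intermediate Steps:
T(N) = 221 + 2*N**2 (T(N) = (N**2 + N**2) + 221 = 2*N**2 + 221 = 221 + 2*N**2)
T(-42) + I = (221 + 2*(-42)**2) + 8786 = (221 + 2*1764) + 8786 = (221 + 3528) + 8786 = 3749 + 8786 = 12535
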